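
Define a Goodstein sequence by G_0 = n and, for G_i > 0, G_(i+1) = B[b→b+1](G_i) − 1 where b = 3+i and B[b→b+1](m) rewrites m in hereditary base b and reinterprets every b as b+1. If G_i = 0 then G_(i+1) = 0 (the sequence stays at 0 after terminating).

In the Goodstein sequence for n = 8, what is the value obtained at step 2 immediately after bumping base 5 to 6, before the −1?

12

i=0: 8 = 2·3 + 2 (b=3); 3→4: 2·4 + 2 = 10; 10−1 = 9
i=1: 9 = 2·4 + 1 (b=4); 4→5: 2·5 + 1 = 11; 11−1 = 10
i=2: 10 = 2·5 (b=5); 5→6: 2·6 = 12; 12−1 = 11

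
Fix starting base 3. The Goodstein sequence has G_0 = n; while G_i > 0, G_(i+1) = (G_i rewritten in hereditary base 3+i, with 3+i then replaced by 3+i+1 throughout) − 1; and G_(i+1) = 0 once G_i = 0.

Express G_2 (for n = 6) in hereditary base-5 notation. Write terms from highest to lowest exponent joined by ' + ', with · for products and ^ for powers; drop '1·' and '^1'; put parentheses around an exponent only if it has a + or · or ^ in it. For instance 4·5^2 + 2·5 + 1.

G_0=6  [base 3] 2·3  →[3↦4]→  2·4 = 8  −1 ⇒ G_1=7
G_1=7  [base 4] 4 + 3  →[4↦5]→  5 + 3 = 8  −1 ⇒ G_2=7
G_2=7  [base 5] 5 + 2  →[5↦6]→  6 + 2 = 8  −1 ⇒ G_3=7

5 + 2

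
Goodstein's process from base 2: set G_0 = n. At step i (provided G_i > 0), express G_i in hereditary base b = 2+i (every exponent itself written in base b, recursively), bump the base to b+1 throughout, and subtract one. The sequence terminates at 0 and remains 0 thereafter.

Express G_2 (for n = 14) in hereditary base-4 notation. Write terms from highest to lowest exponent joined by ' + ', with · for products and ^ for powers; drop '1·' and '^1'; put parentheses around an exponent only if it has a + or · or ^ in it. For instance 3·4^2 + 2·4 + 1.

G_0=14  [base 2] 2^(2 + 1) + 2^2 + 2  →[2↦3]→  3^(3 + 1) + 3^3 + 3 = 111  −1 ⇒ G_1=110
G_1=110  [base 3] 3^(3 + 1) + 3^3 + 2  →[3↦4]→  4^(4 + 1) + 4^4 + 2 = 1282  −1 ⇒ G_2=1281
G_2=1281  [base 4] 4^(4 + 1) + 4^4 + 1  →[4↦5]→  5^(5 + 1) + 5^5 + 1 = 18751  −1 ⇒ G_3=18750

4^(4 + 1) + 4^4 + 1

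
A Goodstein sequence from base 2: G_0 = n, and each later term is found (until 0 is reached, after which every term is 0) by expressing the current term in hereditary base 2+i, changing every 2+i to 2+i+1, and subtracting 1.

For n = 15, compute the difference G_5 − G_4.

15 —HB2→ 2^(2 + 1) + 2^2 + 2 + 1 —bump→ 3^(3 + 1) + 3^3 + 3 + 1 = 112 —(−1)→ 111
111 —HB3→ 3^(3 + 1) + 3^3 + 3 —bump→ 4^(4 + 1) + 4^4 + 4 = 1284 —(−1)→ 1283
1283 —HB4→ 4^(4 + 1) + 4^4 + 3 —bump→ 5^(5 + 1) + 5^5 + 3 = 18753 —(−1)→ 18752
18752 —HB5→ 5^(5 + 1) + 5^5 + 2 —bump→ 6^(6 + 1) + 6^6 + 2 = 326594 —(−1)→ 326593
326593 —HB6→ 6^(6 + 1) + 6^6 + 1 —bump→ 7^(7 + 1) + 7^7 + 1 = 6588345 —(−1)→ 6588344

6261751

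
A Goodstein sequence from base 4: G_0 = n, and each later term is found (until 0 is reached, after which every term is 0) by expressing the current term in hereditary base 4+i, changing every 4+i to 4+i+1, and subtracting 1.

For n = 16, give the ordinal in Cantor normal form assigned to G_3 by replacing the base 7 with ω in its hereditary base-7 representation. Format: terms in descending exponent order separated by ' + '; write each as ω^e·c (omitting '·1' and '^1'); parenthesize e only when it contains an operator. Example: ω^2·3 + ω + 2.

ω·4 + 2

G_0 = 16. HB_4(16) = 4^2. Bump = 25. G_1 = 24.
G_1 = 24. HB_5(24) = 4·5 + 4. Bump = 28. G_2 = 27.
G_2 = 27. HB_6(27) = 4·6 + 3. Bump = 31. G_3 = 30.
G_3 = 30. HB_7(30) = 4·7 + 2. Bump = 34. G_4 = 33.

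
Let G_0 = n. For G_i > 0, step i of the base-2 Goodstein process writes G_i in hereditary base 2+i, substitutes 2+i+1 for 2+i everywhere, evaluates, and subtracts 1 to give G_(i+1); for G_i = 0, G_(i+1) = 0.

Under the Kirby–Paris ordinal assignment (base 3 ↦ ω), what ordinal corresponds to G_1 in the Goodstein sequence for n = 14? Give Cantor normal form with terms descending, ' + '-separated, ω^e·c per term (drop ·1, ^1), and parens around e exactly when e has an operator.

G_0=14  [base 2] 2^(2 + 1) + 2^2 + 2  →[2↦3]→  3^(3 + 1) + 3^3 + 3 = 111  −1 ⇒ G_1=110
G_1=110  [base 3] 3^(3 + 1) + 3^3 + 2  →[3↦4]→  4^(4 + 1) + 4^4 + 2 = 1282  −1 ⇒ G_2=1281

ω^(ω + 1) + ω^ω + 2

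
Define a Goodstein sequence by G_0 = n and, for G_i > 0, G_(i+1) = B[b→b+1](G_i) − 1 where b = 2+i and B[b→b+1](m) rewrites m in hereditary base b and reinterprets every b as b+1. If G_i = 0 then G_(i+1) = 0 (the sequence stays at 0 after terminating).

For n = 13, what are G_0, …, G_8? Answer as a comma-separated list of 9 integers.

13, 108, 1279, 16092, 280711, 5765998, 134219479, 3486786855, 100000003325

step 0: 13 = 2^(2 + 1) + 2^2 + 1; sub 3 for 2: 3^(3 + 1) + 3^3 + 1; = 109; G_1 = 109−1 = 108
step 1: 108 = 3^(3 + 1) + 3^3; sub 4 for 3: 4^(4 + 1) + 4^4; = 1280; G_2 = 1280−1 = 1279
step 2: 1279 = 4^(4 + 1) + 3·4^3 + 3·4^2 + 3·4 + 3; sub 5 for 4: 5^(5 + 1) + 3·5^3 + 3·5^2 + 3·5 + 3; = 16093; G_3 = 16093−1 = 16092
step 3: 16092 = 5^(5 + 1) + 3·5^3 + 3·5^2 + 3·5 + 2; sub 6 for 5: 6^(6 + 1) + 3·6^3 + 3·6^2 + 3·6 + 2; = 280712; G_4 = 280712−1 = 280711
step 4: 280711 = 6^(6 + 1) + 3·6^3 + 3·6^2 + 3·6 + 1; sub 7 for 6: 7^(7 + 1) + 3·7^3 + 3·7^2 + 3·7 + 1; = 5765999; G_5 = 5765999−1 = 5765998
step 5: 5765998 = 7^(7 + 1) + 3·7^3 + 3·7^2 + 3·7; sub 8 for 7: 8^(8 + 1) + 3·8^3 + 3·8^2 + 3·8; = 134219480; G_6 = 134219480−1 = 134219479
step 6: 134219479 = 8^(8 + 1) + 3·8^3 + 3·8^2 + 2·8 + 7; sub 9 for 8: 9^(9 + 1) + 3·9^3 + 3·9^2 + 2·9 + 7; = 3486786856; G_7 = 3486786856−1 = 3486786855
step 7: 3486786855 = 9^(9 + 1) + 3·9^3 + 3·9^2 + 2·9 + 6; sub 10 for 9: 10^(10 + 1) + 3·10^3 + 3·10^2 + 2·10 + 6; = 100000003326; G_8 = 100000003326−1 = 100000003325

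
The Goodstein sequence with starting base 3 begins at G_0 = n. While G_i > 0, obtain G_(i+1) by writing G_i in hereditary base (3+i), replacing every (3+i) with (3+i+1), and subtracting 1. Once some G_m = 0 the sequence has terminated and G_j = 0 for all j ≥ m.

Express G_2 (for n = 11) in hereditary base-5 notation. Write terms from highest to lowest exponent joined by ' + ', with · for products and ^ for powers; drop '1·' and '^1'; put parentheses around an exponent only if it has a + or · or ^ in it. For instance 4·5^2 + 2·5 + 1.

i=0: 11 = 3^2 + 2 (b=3); 3→4: 4^2 + 2 = 18; 18−1 = 17
i=1: 17 = 4^2 + 1 (b=4); 4→5: 5^2 + 1 = 26; 26−1 = 25

5^2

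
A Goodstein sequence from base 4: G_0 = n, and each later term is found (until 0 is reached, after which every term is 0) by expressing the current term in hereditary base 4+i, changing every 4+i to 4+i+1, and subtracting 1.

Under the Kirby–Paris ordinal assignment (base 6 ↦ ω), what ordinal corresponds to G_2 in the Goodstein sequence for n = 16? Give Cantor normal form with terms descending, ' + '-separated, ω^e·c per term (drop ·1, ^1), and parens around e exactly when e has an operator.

[0] 16 ≡ 4^2 (base 4). Lift 5: 25. −1: 24.
[1] 24 ≡ 4·5 + 4 (base 5). Lift 6: 28. −1: 27.
[2] 27 ≡ 4·6 + 3 (base 6). Lift 7: 31. −1: 30.

ω·4 + 3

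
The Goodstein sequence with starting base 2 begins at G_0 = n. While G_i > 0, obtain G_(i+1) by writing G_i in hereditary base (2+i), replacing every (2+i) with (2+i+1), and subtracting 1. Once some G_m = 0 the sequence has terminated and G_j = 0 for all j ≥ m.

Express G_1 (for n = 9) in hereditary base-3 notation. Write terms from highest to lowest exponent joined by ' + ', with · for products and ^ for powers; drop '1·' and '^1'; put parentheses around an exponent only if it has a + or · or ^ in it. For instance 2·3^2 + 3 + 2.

step 0: 9 = 2^(2 + 1) + 1; sub 3 for 2: 3^(3 + 1) + 1; = 82; G_1 = 82−1 = 81
step 1: 81 = 3^(3 + 1); sub 4 for 3: 4^(4 + 1); = 1024; G_2 = 1024−1 = 1023

3^(3 + 1)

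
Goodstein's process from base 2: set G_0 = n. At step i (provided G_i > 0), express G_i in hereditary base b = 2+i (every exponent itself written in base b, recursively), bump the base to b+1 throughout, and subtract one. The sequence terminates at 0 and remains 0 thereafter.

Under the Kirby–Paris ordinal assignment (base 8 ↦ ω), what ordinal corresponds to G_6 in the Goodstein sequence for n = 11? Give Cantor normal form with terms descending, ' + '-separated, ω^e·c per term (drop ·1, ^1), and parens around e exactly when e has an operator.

i=0: 11 = 2^(2 + 1) + 2 + 1 (b=2); 2→3: 3^(3 + 1) + 3 + 1 = 85; 85−1 = 84
i=1: 84 = 3^(3 + 1) + 3 (b=3); 3→4: 4^(4 + 1) + 4 = 1028; 1028−1 = 1027
i=2: 1027 = 4^(4 + 1) + 3 (b=4); 4→5: 5^(5 + 1) + 3 = 15628; 15628−1 = 15627
i=3: 15627 = 5^(5 + 1) + 2 (b=5); 5→6: 6^(6 + 1) + 2 = 279938; 279938−1 = 279937
i=4: 279937 = 6^(6 + 1) + 1 (b=6); 6→7: 7^(7 + 1) + 1 = 5764802; 5764802−1 = 5764801
i=5: 5764801 = 7^(7 + 1) (b=7); 7→8: 8^(8 + 1) = 134217728; 134217728−1 = 134217727
i=6: 134217727 = 7·8^8 + 7·8^7 + 7·8^6 + 7·8^5 + 7·8^4 + 7·8^3 + 7·8^2 + 7·8 + 7 (b=8); 8→9: 7·9^9 + 7·9^7 + 7·9^6 + 7·9^5 + 7·9^4 + 7·9^3 + 7·9^2 + 7·9 + 7 = 2749609303; 2749609303−1 = 2749609302

ω^ω·7 + ω^7·7 + ω^6·7 + ω^5·7 + ω^4·7 + ω^3·7 + ω^2·7 + ω·7 + 7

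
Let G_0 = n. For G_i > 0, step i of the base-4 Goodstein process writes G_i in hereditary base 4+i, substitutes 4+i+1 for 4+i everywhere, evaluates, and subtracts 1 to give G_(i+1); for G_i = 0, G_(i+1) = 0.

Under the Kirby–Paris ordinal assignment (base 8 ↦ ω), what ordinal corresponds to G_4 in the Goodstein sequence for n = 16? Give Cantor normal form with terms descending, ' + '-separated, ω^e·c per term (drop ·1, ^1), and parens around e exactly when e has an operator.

ω·4 + 1

base 4: 16 = 4^2; at 5: 5^2 = 25; next = 24
base 5: 24 = 4·5 + 4; at 6: 4·6 + 4 = 28; next = 27
base 6: 27 = 4·6 + 3; at 7: 4·7 + 3 = 31; next = 30
base 7: 30 = 4·7 + 2; at 8: 4·8 + 2 = 34; next = 33
base 8: 33 = 4·8 + 1; at 9: 4·9 + 1 = 37; next = 36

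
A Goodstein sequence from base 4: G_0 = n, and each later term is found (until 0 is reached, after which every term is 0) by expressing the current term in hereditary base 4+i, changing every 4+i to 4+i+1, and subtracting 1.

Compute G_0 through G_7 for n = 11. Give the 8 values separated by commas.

11, 12, 13, 14, 15, 15, 15, 15

(0) 11|_4 = 2·4 + 3 ↦ 2·5 + 3|_5 = 13 ⇒ 12
(1) 12|_5 = 2·5 + 2 ↦ 2·6 + 2|_6 = 14 ⇒ 13
(2) 13|_6 = 2·6 + 1 ↦ 2·7 + 1|_7 = 15 ⇒ 14
(3) 14|_7 = 2·7 ↦ 2·8|_8 = 16 ⇒ 15
(4) 15|_8 = 8 + 7 ↦ 9 + 7|_9 = 16 ⇒ 15
(5) 15|_9 = 9 + 6 ↦ 10 + 6|_10 = 16 ⇒ 15
(6) 15|_10 = 10 + 5 ↦ 11 + 5|_11 = 16 ⇒ 15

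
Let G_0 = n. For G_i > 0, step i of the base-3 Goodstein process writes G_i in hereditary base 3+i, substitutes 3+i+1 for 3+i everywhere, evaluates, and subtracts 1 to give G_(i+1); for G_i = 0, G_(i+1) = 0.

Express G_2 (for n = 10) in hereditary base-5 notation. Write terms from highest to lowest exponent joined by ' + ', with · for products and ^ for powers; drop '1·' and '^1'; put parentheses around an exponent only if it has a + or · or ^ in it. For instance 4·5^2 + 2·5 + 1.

4·5 + 4

G_0=10  [base 3] 3^2 + 1  →[3↦4]→  4^2 + 1 = 17  −1 ⇒ G_1=16
G_1=16  [base 4] 4^2  →[4↦5]→  5^2 = 25  −1 ⇒ G_2=24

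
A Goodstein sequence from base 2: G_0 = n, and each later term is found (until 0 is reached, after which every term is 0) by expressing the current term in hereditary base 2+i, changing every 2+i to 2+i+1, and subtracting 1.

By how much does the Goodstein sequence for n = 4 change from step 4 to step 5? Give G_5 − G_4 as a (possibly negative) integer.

26

base 2: 4 = 2^2; at 3: 3^3 = 27; next = 26
base 3: 26 = 2·3^2 + 2·3 + 2; at 4: 2·4^2 + 2·4 + 2 = 42; next = 41
base 4: 41 = 2·4^2 + 2·4 + 1; at 5: 2·5^2 + 2·5 + 1 = 61; next = 60
base 5: 60 = 2·5^2 + 2·5; at 6: 2·6^2 + 2·6 = 84; next = 83
base 6: 83 = 2·6^2 + 6 + 5; at 7: 2·7^2 + 7 + 5 = 110; next = 109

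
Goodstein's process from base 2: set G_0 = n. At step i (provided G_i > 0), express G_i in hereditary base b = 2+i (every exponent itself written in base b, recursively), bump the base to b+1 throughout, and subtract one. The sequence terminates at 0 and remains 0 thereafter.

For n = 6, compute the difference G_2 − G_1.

228

step 0: 6 = 2^2 + 2; sub 3 for 2: 3^3 + 3; = 30; G_1 = 30−1 = 29
step 1: 29 = 3^3 + 2; sub 4 for 3: 4^4 + 2; = 258; G_2 = 258−1 = 257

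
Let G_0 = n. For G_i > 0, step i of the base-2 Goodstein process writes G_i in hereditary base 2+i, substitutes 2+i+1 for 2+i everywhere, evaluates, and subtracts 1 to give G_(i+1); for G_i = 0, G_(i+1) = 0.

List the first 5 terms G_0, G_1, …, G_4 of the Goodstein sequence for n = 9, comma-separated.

[0] 9 ≡ 2^(2 + 1) + 1 (base 2). Lift 3: 82. −1: 81.
[1] 81 ≡ 3^(3 + 1) (base 3). Lift 4: 1024. −1: 1023.
[2] 1023 ≡ 3·4^4 + 3·4^3 + 3·4^2 + 3·4 + 3 (base 4). Lift 5: 9843. −1: 9842.
[3] 9842 ≡ 3·5^5 + 3·5^3 + 3·5^2 + 3·5 + 2 (base 5). Lift 6: 140744. −1: 140743.

9, 81, 1023, 9842, 140743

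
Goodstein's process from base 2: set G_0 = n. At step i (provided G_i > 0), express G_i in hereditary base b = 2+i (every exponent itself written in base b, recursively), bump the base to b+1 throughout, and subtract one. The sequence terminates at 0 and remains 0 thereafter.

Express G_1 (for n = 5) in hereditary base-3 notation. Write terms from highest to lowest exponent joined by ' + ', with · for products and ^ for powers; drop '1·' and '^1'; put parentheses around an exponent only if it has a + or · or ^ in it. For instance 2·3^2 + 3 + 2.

3^3

G_0=5  [base 2] 2^2 + 1  →[2↦3]→  3^3 + 1 = 28  −1 ⇒ G_1=27
G_1=27  [base 3] 3^3  →[3↦4]→  4^4 = 256  −1 ⇒ G_2=255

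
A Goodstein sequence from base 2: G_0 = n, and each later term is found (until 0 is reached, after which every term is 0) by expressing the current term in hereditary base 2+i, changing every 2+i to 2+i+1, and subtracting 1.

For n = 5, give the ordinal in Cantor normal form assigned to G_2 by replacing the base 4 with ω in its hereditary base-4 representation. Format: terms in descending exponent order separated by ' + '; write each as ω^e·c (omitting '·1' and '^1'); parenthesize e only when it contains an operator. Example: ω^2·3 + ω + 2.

i=0: 5 = 2^2 + 1 (b=2); 2→3: 3^3 + 1 = 28; 28−1 = 27
i=1: 27 = 3^3 (b=3); 3→4: 4^4 = 256; 256−1 = 255
i=2: 255 = 3·4^3 + 3·4^2 + 3·4 + 3 (b=4); 4→5: 3·5^3 + 3·5^2 + 3·5 + 3 = 468; 468−1 = 467

ω^3·3 + ω^2·3 + ω·3 + 3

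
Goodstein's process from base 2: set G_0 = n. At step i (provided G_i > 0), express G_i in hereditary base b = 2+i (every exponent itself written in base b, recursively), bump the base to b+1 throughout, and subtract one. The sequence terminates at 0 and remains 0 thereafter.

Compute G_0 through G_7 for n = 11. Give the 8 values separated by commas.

G_0=11  [base 2] 2^(2 + 1) + 2 + 1  →[2↦3]→  3^(3 + 1) + 3 + 1 = 85  −1 ⇒ G_1=84
G_1=84  [base 3] 3^(3 + 1) + 3  →[3↦4]→  4^(4 + 1) + 4 = 1028  −1 ⇒ G_2=1027
G_2=1027  [base 4] 4^(4 + 1) + 3  →[4↦5]→  5^(5 + 1) + 3 = 15628  −1 ⇒ G_3=15627
G_3=15627  [base 5] 5^(5 + 1) + 2  →[5↦6]→  6^(6 + 1) + 2 = 279938  −1 ⇒ G_4=279937
G_4=279937  [base 6] 6^(6 + 1) + 1  →[6↦7]→  7^(7 + 1) + 1 = 5764802  −1 ⇒ G_5=5764801
G_5=5764801  [base 7] 7^(7 + 1)  →[7↦8]→  8^(8 + 1) = 134217728  −1 ⇒ G_6=134217727
G_6=134217727  [base 8] 7·8^8 + 7·8^7 + 7·8^6 + 7·8^5 + 7·8^4 + 7·8^3 + 7·8^2 + 7·8 + 7  →[8↦9]→  7·9^9 + 7·9^7 + 7·9^6 + 7·9^5 + 7·9^4 + 7·9^3 + 7·9^2 + 7·9 + 7 = 2749609303  −1 ⇒ G_7=2749609302

11, 84, 1027, 15627, 279937, 5764801, 134217727, 2749609302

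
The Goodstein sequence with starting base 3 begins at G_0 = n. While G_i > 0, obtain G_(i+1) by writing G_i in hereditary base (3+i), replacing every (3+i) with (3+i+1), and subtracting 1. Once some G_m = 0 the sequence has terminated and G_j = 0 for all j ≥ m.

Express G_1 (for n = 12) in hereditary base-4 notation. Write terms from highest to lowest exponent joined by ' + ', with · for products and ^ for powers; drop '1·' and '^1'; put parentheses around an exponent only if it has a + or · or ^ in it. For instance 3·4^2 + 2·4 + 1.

4^2 + 3

G_0=12  [base 3] 3^2 + 3  →[3↦4]→  4^2 + 4 = 20  −1 ⇒ G_1=19
G_1=19  [base 4] 4^2 + 3  →[4↦5]→  5^2 + 3 = 28  −1 ⇒ G_2=27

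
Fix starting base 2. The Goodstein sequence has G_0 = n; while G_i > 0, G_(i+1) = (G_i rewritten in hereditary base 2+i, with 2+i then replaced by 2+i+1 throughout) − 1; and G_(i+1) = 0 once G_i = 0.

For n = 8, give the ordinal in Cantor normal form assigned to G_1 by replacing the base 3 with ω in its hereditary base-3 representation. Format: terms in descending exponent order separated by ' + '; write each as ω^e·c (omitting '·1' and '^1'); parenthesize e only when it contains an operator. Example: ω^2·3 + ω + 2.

ω^ω·2 + ω^2·2 + ω·2 + 2

8 —HB2→ 2^(2 + 1) —bump→ 3^(3 + 1) = 81 —(−1)→ 80
80 —HB3→ 2·3^3 + 2·3^2 + 2·3 + 2 —bump→ 2·4^4 + 2·4^2 + 2·4 + 2 = 554 —(−1)→ 553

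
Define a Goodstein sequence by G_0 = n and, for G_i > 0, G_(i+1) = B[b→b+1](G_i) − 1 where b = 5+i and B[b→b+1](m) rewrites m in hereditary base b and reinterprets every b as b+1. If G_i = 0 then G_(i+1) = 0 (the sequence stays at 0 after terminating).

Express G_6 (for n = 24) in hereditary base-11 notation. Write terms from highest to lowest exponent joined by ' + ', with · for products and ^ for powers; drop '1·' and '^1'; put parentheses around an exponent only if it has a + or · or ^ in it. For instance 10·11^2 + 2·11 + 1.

[0] 24 ≡ 4·5 + 4 (base 5). Lift 6: 28. −1: 27.
[1] 27 ≡ 4·6 + 3 (base 6). Lift 7: 31. −1: 30.
[2] 30 ≡ 4·7 + 2 (base 7). Lift 8: 34. −1: 33.
[3] 33 ≡ 4·8 + 1 (base 8). Lift 9: 37. −1: 36.
[4] 36 ≡ 4·9 (base 9). Lift 10: 40. −1: 39.
[5] 39 ≡ 3·10 + 9 (base 10). Lift 11: 42. −1: 41.
[6] 41 ≡ 3·11 + 8 (base 11). Lift 12: 44. −1: 43.

3·11 + 8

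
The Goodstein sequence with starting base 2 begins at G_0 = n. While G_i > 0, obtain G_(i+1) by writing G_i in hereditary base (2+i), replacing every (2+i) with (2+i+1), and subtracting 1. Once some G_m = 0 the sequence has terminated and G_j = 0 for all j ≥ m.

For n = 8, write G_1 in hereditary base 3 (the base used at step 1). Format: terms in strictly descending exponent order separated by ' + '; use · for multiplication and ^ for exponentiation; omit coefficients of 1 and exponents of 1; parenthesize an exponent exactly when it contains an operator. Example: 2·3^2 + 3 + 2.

8 —HB2→ 2^(2 + 1) —bump→ 3^(3 + 1) = 81 —(−1)→ 80
80 —HB3→ 2·3^3 + 2·3^2 + 2·3 + 2 —bump→ 2·4^4 + 2·4^2 + 2·4 + 2 = 554 —(−1)→ 553

2·3^3 + 2·3^2 + 2·3 + 2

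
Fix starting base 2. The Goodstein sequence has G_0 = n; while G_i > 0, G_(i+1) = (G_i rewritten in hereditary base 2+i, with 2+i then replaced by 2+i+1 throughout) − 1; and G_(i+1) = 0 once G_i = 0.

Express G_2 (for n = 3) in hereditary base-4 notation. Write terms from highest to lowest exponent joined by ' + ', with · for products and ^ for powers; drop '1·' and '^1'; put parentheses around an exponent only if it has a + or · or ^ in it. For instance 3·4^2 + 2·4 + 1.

i=0: 3 = 2 + 1 (b=2); 2→3: 3 + 1 = 4; 4−1 = 3
i=1: 3 = 3 (b=3); 3→4: 4 = 4; 4−1 = 3
i=2: 3 = 3 (b=4); 4→5: 3 = 3; 3−1 = 2

3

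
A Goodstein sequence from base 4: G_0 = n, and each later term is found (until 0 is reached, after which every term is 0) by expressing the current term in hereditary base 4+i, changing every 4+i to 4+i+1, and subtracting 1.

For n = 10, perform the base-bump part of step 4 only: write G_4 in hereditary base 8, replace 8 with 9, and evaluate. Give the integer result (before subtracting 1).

14

G_0 = 10. HB_4(10) = 2·4 + 2. Bump = 12. G_1 = 11.
G_1 = 11. HB_5(11) = 2·5 + 1. Bump = 13. G_2 = 12.
G_2 = 12. HB_6(12) = 2·6. Bump = 14. G_3 = 13.
G_3 = 13. HB_7(13) = 7 + 6. Bump = 14. G_4 = 13.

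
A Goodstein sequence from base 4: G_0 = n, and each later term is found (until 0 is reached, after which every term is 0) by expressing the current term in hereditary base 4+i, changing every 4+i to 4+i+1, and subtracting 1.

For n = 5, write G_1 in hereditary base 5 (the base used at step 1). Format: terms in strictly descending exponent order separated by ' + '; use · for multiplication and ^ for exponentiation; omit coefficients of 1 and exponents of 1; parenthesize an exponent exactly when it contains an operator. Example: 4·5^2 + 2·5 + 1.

5

G_0=5  [base 4] 4 + 1  →[4↦5]→  5 + 1 = 6  −1 ⇒ G_1=5
G_1=5  [base 5] 5  →[5↦6]→  6 = 6  −1 ⇒ G_2=5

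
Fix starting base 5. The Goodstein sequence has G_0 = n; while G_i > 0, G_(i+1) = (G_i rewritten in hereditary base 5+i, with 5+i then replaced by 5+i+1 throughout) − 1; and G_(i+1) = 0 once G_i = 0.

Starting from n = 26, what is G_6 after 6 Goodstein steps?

[0] 26 ≡ 5^2 + 1 (base 5). Lift 6: 37. −1: 36.
[1] 36 ≡ 6^2 (base 6). Lift 7: 49. −1: 48.
[2] 48 ≡ 6·7 + 6 (base 7). Lift 8: 54. −1: 53.
[3] 53 ≡ 6·8 + 5 (base 8). Lift 9: 59. −1: 58.
[4] 58 ≡ 6·9 + 4 (base 9). Lift 10: 64. −1: 63.
[5] 63 ≡ 6·10 + 3 (base 10). Lift 11: 69. −1: 68.

68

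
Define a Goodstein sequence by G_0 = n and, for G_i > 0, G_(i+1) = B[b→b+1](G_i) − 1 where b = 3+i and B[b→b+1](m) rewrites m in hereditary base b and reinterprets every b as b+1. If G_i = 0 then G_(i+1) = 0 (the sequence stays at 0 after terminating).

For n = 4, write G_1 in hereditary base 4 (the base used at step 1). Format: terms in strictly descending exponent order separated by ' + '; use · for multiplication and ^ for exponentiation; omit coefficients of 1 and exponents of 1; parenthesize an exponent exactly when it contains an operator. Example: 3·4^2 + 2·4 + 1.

4

(0) 4|_3 = 3 + 1 ↦ 4 + 1|_4 = 5 ⇒ 4
(1) 4|_4 = 4 ↦ 5|_5 = 5 ⇒ 4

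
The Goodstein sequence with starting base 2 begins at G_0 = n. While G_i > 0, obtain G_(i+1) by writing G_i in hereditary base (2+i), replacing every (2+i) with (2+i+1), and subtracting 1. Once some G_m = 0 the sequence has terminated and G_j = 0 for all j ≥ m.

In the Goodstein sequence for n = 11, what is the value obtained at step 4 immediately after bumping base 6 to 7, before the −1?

G_0 = 11. HB_2(11) = 2^(2 + 1) + 2 + 1. Bump = 85. G_1 = 84.
G_1 = 84. HB_3(84) = 3^(3 + 1) + 3. Bump = 1028. G_2 = 1027.
G_2 = 1027. HB_4(1027) = 4^(4 + 1) + 3. Bump = 15628. G_3 = 15627.
G_3 = 15627. HB_5(15627) = 5^(5 + 1) + 2. Bump = 279938. G_4 = 279937.
G_4 = 279937. HB_6(279937) = 6^(6 + 1) + 1. Bump = 5764802. G_5 = 5764801.

5764802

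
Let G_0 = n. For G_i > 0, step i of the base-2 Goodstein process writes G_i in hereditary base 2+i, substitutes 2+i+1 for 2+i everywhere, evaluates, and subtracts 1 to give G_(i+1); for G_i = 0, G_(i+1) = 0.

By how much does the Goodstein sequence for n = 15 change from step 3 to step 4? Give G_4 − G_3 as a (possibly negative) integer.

base 2: 15 = 2^(2 + 1) + 2^2 + 2 + 1; at 3: 3^(3 + 1) + 3^3 + 3 + 1 = 112; next = 111
base 3: 111 = 3^(3 + 1) + 3^3 + 3; at 4: 4^(4 + 1) + 4^4 + 4 = 1284; next = 1283
base 4: 1283 = 4^(4 + 1) + 4^4 + 3; at 5: 5^(5 + 1) + 5^5 + 3 = 18753; next = 18752
base 5: 18752 = 5^(5 + 1) + 5^5 + 2; at 6: 6^(6 + 1) + 6^6 + 2 = 326594; next = 326593

307841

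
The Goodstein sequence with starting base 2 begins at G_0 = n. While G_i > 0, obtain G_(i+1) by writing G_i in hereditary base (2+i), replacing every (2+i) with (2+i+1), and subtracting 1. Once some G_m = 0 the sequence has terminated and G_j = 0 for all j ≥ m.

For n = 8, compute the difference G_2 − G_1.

473

base 2: 8 = 2^(2 + 1); at 3: 3^(3 + 1) = 81; next = 80
base 3: 80 = 2·3^3 + 2·3^2 + 2·3 + 2; at 4: 2·4^4 + 2·4^2 + 2·4 + 2 = 554; next = 553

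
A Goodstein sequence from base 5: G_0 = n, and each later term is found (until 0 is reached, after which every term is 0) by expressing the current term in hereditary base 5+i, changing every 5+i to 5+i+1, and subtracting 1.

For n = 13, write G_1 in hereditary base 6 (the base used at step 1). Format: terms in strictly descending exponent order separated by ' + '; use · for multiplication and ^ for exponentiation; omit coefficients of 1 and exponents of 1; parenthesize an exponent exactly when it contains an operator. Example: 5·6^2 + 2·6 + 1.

[0] 13 ≡ 2·5 + 3 (base 5). Lift 6: 15. −1: 14.
[1] 14 ≡ 2·6 + 2 (base 6). Lift 7: 16. −1: 15.

2·6 + 2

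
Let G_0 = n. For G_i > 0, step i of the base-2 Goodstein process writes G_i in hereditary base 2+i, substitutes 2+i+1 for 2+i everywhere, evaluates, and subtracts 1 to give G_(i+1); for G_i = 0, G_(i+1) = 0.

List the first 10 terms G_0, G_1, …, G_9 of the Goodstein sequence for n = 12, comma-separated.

[0] 12 ≡ 2^(2 + 1) + 2^2 (base 2). Lift 3: 108. −1: 107.
[1] 107 ≡ 3^(3 + 1) + 2·3^2 + 2·3 + 2 (base 3). Lift 4: 1066. −1: 1065.
[2] 1065 ≡ 4^(4 + 1) + 2·4^2 + 2·4 + 1 (base 4). Lift 5: 15686. −1: 15685.
[3] 15685 ≡ 5^(5 + 1) + 2·5^2 + 2·5 (base 5). Lift 6: 280020. −1: 280019.
[4] 280019 ≡ 6^(6 + 1) + 2·6^2 + 6 + 5 (base 6). Lift 7: 5764911. −1: 5764910.
[5] 5764910 ≡ 7^(7 + 1) + 2·7^2 + 7 + 4 (base 7). Lift 8: 134217868. −1: 134217867.
[6] 134217867 ≡ 8^(8 + 1) + 2·8^2 + 8 + 3 (base 8). Lift 9: 3486784575. −1: 3486784574.
[7] 3486784574 ≡ 9^(9 + 1) + 2·9^2 + 9 + 2 (base 9). Lift 10: 100000000212. −1: 100000000211.
[8] 100000000211 ≡ 10^(10 + 1) + 2·10^2 + 10 + 1 (base 10). Lift 11: 3138428376975. −1: 3138428376974.

12, 107, 1065, 15685, 280019, 5764910, 134217867, 3486784574, 100000000211, 3138428376974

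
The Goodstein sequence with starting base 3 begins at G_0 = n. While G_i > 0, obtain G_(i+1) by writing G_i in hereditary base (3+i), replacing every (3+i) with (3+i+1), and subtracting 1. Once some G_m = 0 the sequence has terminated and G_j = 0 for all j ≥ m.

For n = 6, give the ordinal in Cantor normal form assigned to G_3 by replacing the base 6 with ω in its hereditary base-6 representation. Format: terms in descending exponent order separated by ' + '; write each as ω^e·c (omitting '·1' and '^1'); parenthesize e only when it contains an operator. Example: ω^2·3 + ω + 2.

ω + 1

(0) 6|_3 = 2·3 ↦ 2·4|_4 = 8 ⇒ 7
(1) 7|_4 = 4 + 3 ↦ 5 + 3|_5 = 8 ⇒ 7
(2) 7|_5 = 5 + 2 ↦ 6 + 2|_6 = 8 ⇒ 7
(3) 7|_6 = 6 + 1 ↦ 7 + 1|_7 = 8 ⇒ 7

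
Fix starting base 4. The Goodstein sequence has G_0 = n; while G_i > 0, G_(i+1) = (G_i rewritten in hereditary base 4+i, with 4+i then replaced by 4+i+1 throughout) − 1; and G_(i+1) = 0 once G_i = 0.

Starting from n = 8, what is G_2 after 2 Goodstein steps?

i=0: 8 = 2·4 (b=4); 4→5: 2·5 = 10; 10−1 = 9
i=1: 9 = 5 + 4 (b=5); 5→6: 6 + 4 = 10; 10−1 = 9
i=2: 9 = 6 + 3 (b=6); 6→7: 7 + 3 = 10; 10−1 = 9

9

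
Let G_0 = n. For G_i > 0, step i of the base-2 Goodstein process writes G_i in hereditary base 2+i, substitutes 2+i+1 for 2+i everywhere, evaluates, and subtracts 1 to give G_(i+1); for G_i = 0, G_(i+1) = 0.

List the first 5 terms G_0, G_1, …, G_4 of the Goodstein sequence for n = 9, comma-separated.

9, 81, 1023, 9842, 140743

9 —HB2→ 2^(2 + 1) + 1 —bump→ 3^(3 + 1) + 1 = 82 —(−1)→ 81
81 —HB3→ 3^(3 + 1) —bump→ 4^(4 + 1) = 1024 —(−1)→ 1023
1023 —HB4→ 3·4^4 + 3·4^3 + 3·4^2 + 3·4 + 3 —bump→ 3·5^5 + 3·5^3 + 3·5^2 + 3·5 + 3 = 9843 —(−1)→ 9842
9842 —HB5→ 3·5^5 + 3·5^3 + 3·5^2 + 3·5 + 2 —bump→ 3·6^6 + 3·6^3 + 3·6^2 + 3·6 + 2 = 140744 —(−1)→ 140743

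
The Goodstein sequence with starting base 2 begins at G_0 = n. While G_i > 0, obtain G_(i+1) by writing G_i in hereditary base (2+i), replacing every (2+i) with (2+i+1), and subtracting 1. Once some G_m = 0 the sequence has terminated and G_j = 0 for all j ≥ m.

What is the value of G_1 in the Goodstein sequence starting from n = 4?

[0] 4 ≡ 2^2 (base 2). Lift 3: 27. −1: 26.
[1] 26 ≡ 2·3^2 + 2·3 + 2 (base 3). Lift 4: 42. −1: 41.

26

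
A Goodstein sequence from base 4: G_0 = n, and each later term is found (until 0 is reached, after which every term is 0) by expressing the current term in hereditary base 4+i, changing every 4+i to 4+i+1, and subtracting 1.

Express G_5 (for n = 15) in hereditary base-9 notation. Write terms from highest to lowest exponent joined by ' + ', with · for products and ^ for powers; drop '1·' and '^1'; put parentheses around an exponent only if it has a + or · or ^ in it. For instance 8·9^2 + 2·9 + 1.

base 4: 15 = 3·4 + 3; at 5: 3·5 + 3 = 18; next = 17
base 5: 17 = 3·5 + 2; at 6: 3·6 + 2 = 20; next = 19
base 6: 19 = 3·6 + 1; at 7: 3·7 + 1 = 22; next = 21
base 7: 21 = 3·7; at 8: 3·8 = 24; next = 23
base 8: 23 = 2·8 + 7; at 9: 2·9 + 7 = 25; next = 24
base 9: 24 = 2·9 + 6; at 10: 2·10 + 6 = 26; next = 25

2·9 + 6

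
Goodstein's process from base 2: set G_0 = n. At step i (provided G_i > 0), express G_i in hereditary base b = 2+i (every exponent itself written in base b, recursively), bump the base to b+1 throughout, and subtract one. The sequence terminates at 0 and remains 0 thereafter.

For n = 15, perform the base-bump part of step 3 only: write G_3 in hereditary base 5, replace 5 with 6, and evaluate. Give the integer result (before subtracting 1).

326594

step 0: 15 = 2^(2 + 1) + 2^2 + 2 + 1; sub 3 for 2: 3^(3 + 1) + 3^3 + 3 + 1; = 112; G_1 = 112−1 = 111
step 1: 111 = 3^(3 + 1) + 3^3 + 3; sub 4 for 3: 4^(4 + 1) + 4^4 + 4; = 1284; G_2 = 1284−1 = 1283
step 2: 1283 = 4^(4 + 1) + 4^4 + 3; sub 5 for 4: 5^(5 + 1) + 5^5 + 3; = 18753; G_3 = 18753−1 = 18752
step 3: 18752 = 5^(5 + 1) + 5^5 + 2; sub 6 for 5: 6^(6 + 1) + 6^6 + 2; = 326594; G_4 = 326594−1 = 326593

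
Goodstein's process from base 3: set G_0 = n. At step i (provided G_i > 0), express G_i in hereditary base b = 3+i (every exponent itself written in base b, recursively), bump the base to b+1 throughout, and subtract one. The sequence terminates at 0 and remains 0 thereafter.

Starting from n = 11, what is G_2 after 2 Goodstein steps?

i=0: 11 = 3^2 + 2 (b=3); 3→4: 4^2 + 2 = 18; 18−1 = 17
i=1: 17 = 4^2 + 1 (b=4); 4→5: 5^2 + 1 = 26; 26−1 = 25

25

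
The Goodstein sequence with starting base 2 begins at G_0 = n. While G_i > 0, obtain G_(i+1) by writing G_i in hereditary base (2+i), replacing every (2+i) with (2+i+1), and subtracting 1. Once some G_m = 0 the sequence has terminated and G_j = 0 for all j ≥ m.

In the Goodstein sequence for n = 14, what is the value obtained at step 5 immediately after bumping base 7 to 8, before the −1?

(0) 14|_2 = 2^(2 + 1) + 2^2 + 2 ↦ 3^(3 + 1) + 3^3 + 3|_3 = 111 ⇒ 110
(1) 110|_3 = 3^(3 + 1) + 3^3 + 2 ↦ 4^(4 + 1) + 4^4 + 2|_4 = 1282 ⇒ 1281
(2) 1281|_4 = 4^(4 + 1) + 4^4 + 1 ↦ 5^(5 + 1) + 5^5 + 1|_5 = 18751 ⇒ 18750
(3) 18750|_5 = 5^(5 + 1) + 5^5 ↦ 6^(6 + 1) + 6^6|_6 = 326592 ⇒ 326591
(4) 326591|_6 = 6^(6 + 1) + 5·6^5 + 5·6^4 + 5·6^3 + 5·6^2 + 5·6 + 5 ↦ 7^(7 + 1) + 5·7^5 + 5·7^4 + 5·7^3 + 5·7^2 + 5·7 + 5|_7 = 5862841 ⇒ 5862840
(5) 5862840|_7 = 7^(7 + 1) + 5·7^5 + 5·7^4 + 5·7^3 + 5·7^2 + 5·7 + 4 ↦ 8^(8 + 1) + 5·8^5 + 5·8^4 + 5·8^3 + 5·8^2 + 5·8 + 4|_8 = 134404972 ⇒ 134404971

134404972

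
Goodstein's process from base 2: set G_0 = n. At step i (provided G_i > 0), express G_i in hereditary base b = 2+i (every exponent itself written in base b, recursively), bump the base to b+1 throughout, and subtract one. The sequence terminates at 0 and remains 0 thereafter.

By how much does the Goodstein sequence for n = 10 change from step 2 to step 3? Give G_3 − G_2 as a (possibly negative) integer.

(0) 10|_2 = 2^(2 + 1) + 2 ↦ 3^(3 + 1) + 3|_3 = 84 ⇒ 83
(1) 83|_3 = 3^(3 + 1) + 2 ↦ 4^(4 + 1) + 2|_4 = 1026 ⇒ 1025
(2) 1025|_4 = 4^(4 + 1) + 1 ↦ 5^(5 + 1) + 1|_5 = 15626 ⇒ 15625

14600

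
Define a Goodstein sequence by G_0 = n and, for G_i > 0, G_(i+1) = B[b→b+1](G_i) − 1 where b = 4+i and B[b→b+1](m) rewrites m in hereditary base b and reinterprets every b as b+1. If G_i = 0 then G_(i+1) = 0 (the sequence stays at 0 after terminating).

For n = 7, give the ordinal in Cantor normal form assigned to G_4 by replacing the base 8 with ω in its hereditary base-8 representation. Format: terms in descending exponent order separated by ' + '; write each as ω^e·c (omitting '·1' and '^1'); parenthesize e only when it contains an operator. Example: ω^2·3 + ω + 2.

G_0 = 7. HB_4(7) = 4 + 3. Bump = 8. G_1 = 7.
G_1 = 7. HB_5(7) = 5 + 2. Bump = 8. G_2 = 7.
G_2 = 7. HB_6(7) = 6 + 1. Bump = 8. G_3 = 7.
G_3 = 7. HB_7(7) = 7. Bump = 8. G_4 = 7.

7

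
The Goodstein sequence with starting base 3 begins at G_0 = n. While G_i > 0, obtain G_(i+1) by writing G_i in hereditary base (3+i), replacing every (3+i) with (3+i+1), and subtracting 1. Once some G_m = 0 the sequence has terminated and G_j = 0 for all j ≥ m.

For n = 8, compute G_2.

8 —HB3→ 2·3 + 2 —bump→ 2·4 + 2 = 10 —(−1)→ 9
9 —HB4→ 2·4 + 1 —bump→ 2·5 + 1 = 11 —(−1)→ 10
10 —HB5→ 2·5 —bump→ 2·6 = 12 —(−1)→ 11

10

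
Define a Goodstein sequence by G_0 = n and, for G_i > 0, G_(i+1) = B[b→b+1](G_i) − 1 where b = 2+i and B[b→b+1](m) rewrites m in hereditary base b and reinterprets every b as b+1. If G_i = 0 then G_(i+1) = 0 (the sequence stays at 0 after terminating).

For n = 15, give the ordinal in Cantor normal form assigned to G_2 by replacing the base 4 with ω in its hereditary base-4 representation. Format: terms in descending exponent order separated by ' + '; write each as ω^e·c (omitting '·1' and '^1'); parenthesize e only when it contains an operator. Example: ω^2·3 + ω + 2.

G_0 = 15. HB_2(15) = 2^(2 + 1) + 2^2 + 2 + 1. Bump = 112. G_1 = 111.
G_1 = 111. HB_3(111) = 3^(3 + 1) + 3^3 + 3. Bump = 1284. G_2 = 1283.
G_2 = 1283. HB_4(1283) = 4^(4 + 1) + 4^4 + 3. Bump = 18753. G_3 = 18752.

ω^(ω + 1) + ω^ω + 3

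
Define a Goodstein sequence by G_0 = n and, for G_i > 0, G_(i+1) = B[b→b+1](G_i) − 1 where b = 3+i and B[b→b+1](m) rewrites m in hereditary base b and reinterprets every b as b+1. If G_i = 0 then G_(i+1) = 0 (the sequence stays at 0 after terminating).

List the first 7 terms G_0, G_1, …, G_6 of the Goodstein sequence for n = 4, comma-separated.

[0] 4 ≡ 3 + 1 (base 3). Lift 4: 5. −1: 4.
[1] 4 ≡ 4 (base 4). Lift 5: 5. −1: 4.
[2] 4 ≡ 4 (base 5). Lift 6: 4. −1: 3.
[3] 3 ≡ 3 (base 6). Lift 7: 3. −1: 2.
[4] 2 ≡ 2 (base 7). Lift 8: 2. −1: 1.
[5] 1 ≡ 1 (base 8). Lift 9: 1. −1: 0.

4, 4, 4, 3, 2, 1, 0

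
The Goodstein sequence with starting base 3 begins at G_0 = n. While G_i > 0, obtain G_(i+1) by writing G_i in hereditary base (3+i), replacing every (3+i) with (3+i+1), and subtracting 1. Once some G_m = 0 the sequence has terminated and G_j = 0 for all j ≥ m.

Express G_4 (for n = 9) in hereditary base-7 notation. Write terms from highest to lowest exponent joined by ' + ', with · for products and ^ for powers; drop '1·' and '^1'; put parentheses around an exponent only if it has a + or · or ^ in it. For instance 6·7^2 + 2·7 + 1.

9 —HB3→ 3^2 —bump→ 4^2 = 16 —(−1)→ 15
15 —HB4→ 3·4 + 3 —bump→ 3·5 + 3 = 18 —(−1)→ 17
17 —HB5→ 3·5 + 2 —bump→ 3·6 + 2 = 20 —(−1)→ 19
19 —HB6→ 3·6 + 1 —bump→ 3·7 + 1 = 22 —(−1)→ 21
21 —HB7→ 3·7 —bump→ 3·8 = 24 —(−1)→ 23

3·7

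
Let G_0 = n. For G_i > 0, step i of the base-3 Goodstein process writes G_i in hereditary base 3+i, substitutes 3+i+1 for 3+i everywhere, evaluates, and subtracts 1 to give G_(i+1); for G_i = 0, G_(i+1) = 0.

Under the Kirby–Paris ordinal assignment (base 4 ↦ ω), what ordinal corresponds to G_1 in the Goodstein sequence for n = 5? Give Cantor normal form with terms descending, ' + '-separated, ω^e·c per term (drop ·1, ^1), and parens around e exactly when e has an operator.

G_0 = 5. HB_3(5) = 3 + 2. Bump = 6. G_1 = 5.
G_1 = 5. HB_4(5) = 4 + 1. Bump = 6. G_2 = 5.

ω + 1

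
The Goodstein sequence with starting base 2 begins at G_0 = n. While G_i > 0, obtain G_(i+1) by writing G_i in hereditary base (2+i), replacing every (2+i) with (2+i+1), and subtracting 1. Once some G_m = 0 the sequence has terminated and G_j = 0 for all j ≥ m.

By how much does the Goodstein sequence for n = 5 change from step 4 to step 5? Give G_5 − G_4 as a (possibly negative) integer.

G_0 = 5. HB_2(5) = 2^2 + 1. Bump = 28. G_1 = 27.
G_1 = 27. HB_3(27) = 3^3. Bump = 256. G_2 = 255.
G_2 = 255. HB_4(255) = 3·4^3 + 3·4^2 + 3·4 + 3. Bump = 468. G_3 = 467.
G_3 = 467. HB_5(467) = 3·5^3 + 3·5^2 + 3·5 + 2. Bump = 776. G_4 = 775.
G_4 = 775. HB_6(775) = 3·6^3 + 3·6^2 + 3·6 + 1. Bump = 1198. G_5 = 1197.

422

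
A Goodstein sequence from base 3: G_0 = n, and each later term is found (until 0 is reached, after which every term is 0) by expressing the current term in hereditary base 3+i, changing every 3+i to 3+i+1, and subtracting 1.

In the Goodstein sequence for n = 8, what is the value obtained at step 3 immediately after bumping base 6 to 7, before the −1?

12

(0) 8|_3 = 2·3 + 2 ↦ 2·4 + 2|_4 = 10 ⇒ 9
(1) 9|_4 = 2·4 + 1 ↦ 2·5 + 1|_5 = 11 ⇒ 10
(2) 10|_5 = 2·5 ↦ 2·6|_6 = 12 ⇒ 11
(3) 11|_6 = 6 + 5 ↦ 7 + 5|_7 = 12 ⇒ 11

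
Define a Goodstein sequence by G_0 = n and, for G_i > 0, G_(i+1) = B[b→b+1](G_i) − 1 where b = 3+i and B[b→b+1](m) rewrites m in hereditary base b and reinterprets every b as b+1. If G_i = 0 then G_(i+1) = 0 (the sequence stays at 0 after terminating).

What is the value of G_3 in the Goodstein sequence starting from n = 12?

step 0: 12 = 3^2 + 3; sub 4 for 3: 4^2 + 4; = 20; G_1 = 20−1 = 19
step 1: 19 = 4^2 + 3; sub 5 for 4: 5^2 + 3; = 28; G_2 = 28−1 = 27
step 2: 27 = 5^2 + 2; sub 6 for 5: 6^2 + 2; = 38; G_3 = 38−1 = 37
step 3: 37 = 6^2 + 1; sub 7 for 6: 7^2 + 1; = 50; G_4 = 50−1 = 49

37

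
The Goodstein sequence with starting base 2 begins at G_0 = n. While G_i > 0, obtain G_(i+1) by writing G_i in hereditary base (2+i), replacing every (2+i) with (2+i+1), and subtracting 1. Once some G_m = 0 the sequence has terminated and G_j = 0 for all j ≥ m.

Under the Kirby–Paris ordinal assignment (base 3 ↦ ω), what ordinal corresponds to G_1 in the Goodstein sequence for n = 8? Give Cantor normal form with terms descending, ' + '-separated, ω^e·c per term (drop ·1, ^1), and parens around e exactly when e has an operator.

G_0 = 8. HB_2(8) = 2^(2 + 1). Bump = 81. G_1 = 80.
G_1 = 80. HB_3(80) = 2·3^3 + 2·3^2 + 2·3 + 2. Bump = 554. G_2 = 553.

ω^ω·2 + ω^2·2 + ω·2 + 2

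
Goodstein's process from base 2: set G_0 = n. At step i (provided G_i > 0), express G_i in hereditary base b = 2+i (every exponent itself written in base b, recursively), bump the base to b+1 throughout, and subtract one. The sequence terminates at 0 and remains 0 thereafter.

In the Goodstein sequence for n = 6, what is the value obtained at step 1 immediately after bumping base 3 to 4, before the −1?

G_0=6  [base 2] 2^2 + 2  →[2↦3]→  3^3 + 3 = 30  −1 ⇒ G_1=29
G_1=29  [base 3] 3^3 + 2  →[3↦4]→  4^4 + 2 = 258  −1 ⇒ G_2=257

258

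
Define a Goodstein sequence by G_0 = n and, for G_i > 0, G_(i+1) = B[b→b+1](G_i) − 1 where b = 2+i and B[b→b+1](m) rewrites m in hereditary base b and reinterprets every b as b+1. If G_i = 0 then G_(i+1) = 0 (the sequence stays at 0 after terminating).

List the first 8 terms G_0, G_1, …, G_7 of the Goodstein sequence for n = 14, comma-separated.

step 0: 14 = 2^(2 + 1) + 2^2 + 2; sub 3 for 2: 3^(3 + 1) + 3^3 + 3; = 111; G_1 = 111−1 = 110
step 1: 110 = 3^(3 + 1) + 3^3 + 2; sub 4 for 3: 4^(4 + 1) + 4^4 + 2; = 1282; G_2 = 1282−1 = 1281
step 2: 1281 = 4^(4 + 1) + 4^4 + 1; sub 5 for 4: 5^(5 + 1) + 5^5 + 1; = 18751; G_3 = 18751−1 = 18750
step 3: 18750 = 5^(5 + 1) + 5^5; sub 6 for 5: 6^(6 + 1) + 6^6; = 326592; G_4 = 326592−1 = 326591
step 4: 326591 = 6^(6 + 1) + 5·6^5 + 5·6^4 + 5·6^3 + 5·6^2 + 5·6 + 5; sub 7 for 6: 7^(7 + 1) + 5·7^5 + 5·7^4 + 5·7^3 + 5·7^2 + 5·7 + 5; = 5862841; G_5 = 5862841−1 = 5862840
step 5: 5862840 = 7^(7 + 1) + 5·7^5 + 5·7^4 + 5·7^3 + 5·7^2 + 5·7 + 4; sub 8 for 7: 8^(8 + 1) + 5·8^5 + 5·8^4 + 5·8^3 + 5·8^2 + 5·8 + 4; = 134404972; G_6 = 134404972−1 = 134404971
step 6: 134404971 = 8^(8 + 1) + 5·8^5 + 5·8^4 + 5·8^3 + 5·8^2 + 5·8 + 3; sub 9 for 8: 9^(9 + 1) + 5·9^5 + 5·9^4 + 5·9^3 + 5·9^2 + 5·9 + 3; = 3487116549; G_7 = 3487116549−1 = 3487116548

14, 110, 1281, 18750, 326591, 5862840, 134404971, 3487116548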